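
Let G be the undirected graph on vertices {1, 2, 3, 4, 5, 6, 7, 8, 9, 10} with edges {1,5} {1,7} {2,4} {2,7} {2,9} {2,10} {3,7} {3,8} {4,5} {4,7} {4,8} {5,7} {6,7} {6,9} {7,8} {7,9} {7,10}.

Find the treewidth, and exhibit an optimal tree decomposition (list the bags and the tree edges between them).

Each bag holds 3 vertices, so the decomposition has width 2, which upper-bounds the treewidth. Conversely, {1, 5, 7} is a clique of size 3, and the vertices of any clique must share a bag in every tree decomposition; so some bag has ≥ 3 vertices and tw(G) ≥ 2. Hence tw(G) = 2 exactly.

Treewidth 2.
One optimal decomposition is:
Bags: B1 = {2, 4, 7}  B2 = {2, 7, 9}  B3 = {4, 7, 8}  B4 = {4, 5, 7}  B5 = {3, 7, 8}  B6 = {2, 7, 10}  B7 = {1, 5, 7}  B8 = {6, 7, 9}
Tree: B1–B2, B1–B3, B1–B4, B3–B5, B1–B6, B4–B7, B2–B8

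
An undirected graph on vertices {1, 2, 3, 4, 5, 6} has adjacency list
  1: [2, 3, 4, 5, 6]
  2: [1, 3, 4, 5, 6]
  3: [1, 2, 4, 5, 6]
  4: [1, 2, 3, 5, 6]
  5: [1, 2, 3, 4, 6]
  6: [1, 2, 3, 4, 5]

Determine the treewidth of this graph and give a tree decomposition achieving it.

A single bag containing all 6 vertices is trivially a valid decomposition of width 5. On the other hand G contains the 6-clique {1, 2, 3, 4, 5, 6}. A clique must lie in a single bag of any decomposition, so no decomposition can have width below 5. The upper and lower bounds meet at 5, so that is the treewidth.

Treewidth 5.
One such decomposition:
Bags: B1 = {1, 2, 3, 4, 5, 6}
Tree: (single bag)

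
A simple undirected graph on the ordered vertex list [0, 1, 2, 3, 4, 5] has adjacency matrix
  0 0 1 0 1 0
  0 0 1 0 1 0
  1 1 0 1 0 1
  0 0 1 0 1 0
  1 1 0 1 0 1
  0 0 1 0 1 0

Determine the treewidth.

2

A width-2 tree decomposition is:
Bags: B1 = {1, 2, 4}  B2 = {2, 3, 4}  B3 = {2, 4, 5}  B4 = {0, 2, 4}
Tree: B1–B2, B2–B3, B3–B4
The largest bag has 3 vertices, giving width 2; this decomposition certifies tw(G) ≤ 2. The edges 1–2–3–4–1 form a cycle, so G is not a tree and its treewidth is at least 2. Hence tw(G) = 2 exactly.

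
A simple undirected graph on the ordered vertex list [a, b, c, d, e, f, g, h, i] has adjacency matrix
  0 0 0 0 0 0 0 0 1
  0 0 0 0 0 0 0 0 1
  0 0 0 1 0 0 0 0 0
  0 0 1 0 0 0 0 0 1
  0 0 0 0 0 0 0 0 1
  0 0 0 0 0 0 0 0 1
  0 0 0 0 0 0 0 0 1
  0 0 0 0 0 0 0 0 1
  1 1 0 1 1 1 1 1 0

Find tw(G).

A width-1 tree decomposition is:
Bags: B1 = {d, i}  B2 = {g, i}  B3 = {b, i}  B4 = {h, i}  B5 = {a, i}  B6 = {e, i}  B7 = {c, d}  B8 = {f, i}
Tree: B1–B2, B1–B3, B1–B4, B2–B5, B4–B6, B1–B7, B1–B8
Every bag has size at most 2, so the width is 2 − 1 = 1 and tw(G) ≤ 1. G has an edge, so its treewidth is at least 1. Hence tw(G) = 1 exactly.

1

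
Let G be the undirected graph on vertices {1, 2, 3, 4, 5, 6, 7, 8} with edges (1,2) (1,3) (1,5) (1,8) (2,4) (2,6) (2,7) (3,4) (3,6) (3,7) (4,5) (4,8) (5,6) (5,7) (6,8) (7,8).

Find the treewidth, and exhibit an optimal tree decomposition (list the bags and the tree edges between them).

The largest bag has 5 vertices, giving width 4; this decomposition certifies tw(G) ≤ 4. For the lower bound: the 5 vertex sets {3,7}, {4,8}, {1,2}, {5}, {6} are disjoint, each induces a connected subgraph, and every pair is joined by at least one edge of G. Contracting each set to a single vertex therefore yields K_{5} as a minor, and since treewidth is minor-monotone, tw(G) ≥ tw(K_{5}) = 4. Combining the bounds, tw(G) = 4.

Treewidth 4.
Bags: B1 = {2, 3, 5, 7, 8}  B2 = {2, 3, 4, 5, 8}  B3 = {1, 2, 3, 5, 8}  B4 = {2, 3, 5, 6, 8}
Tree: B1–B2, B2–B3, B3–B4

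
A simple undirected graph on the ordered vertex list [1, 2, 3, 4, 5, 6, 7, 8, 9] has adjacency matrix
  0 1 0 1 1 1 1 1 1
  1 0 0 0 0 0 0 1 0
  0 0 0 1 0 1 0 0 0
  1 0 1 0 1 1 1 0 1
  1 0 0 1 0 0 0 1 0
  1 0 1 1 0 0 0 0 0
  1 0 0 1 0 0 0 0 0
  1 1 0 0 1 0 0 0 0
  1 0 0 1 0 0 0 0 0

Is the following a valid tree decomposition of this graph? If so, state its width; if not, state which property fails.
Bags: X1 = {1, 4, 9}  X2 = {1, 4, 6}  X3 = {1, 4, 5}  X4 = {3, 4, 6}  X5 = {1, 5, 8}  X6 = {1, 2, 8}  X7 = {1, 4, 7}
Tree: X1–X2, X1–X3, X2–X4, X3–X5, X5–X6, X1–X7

Yes; width 2.

Every vertex of G appears in some bag (union = {1, 2, 3, 4, 5, 6, 7, 8, 9}); every edge is covered by a bag; and for each vertex v the set of bags containing v is connected in the bag tree. The decomposition is therefore valid. The largest bag has 3 vertices, so the width is 2.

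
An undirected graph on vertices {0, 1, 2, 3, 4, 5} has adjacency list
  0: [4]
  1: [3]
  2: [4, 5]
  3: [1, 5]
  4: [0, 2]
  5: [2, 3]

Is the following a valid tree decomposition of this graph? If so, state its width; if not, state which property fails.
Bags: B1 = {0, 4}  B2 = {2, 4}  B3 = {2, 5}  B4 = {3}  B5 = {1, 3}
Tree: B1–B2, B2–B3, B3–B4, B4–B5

A tree decomposition must satisfy three properties: every vertex lies in some bag; for every edge, both endpoints lie together in some bag; and for every vertex, the bags containing it form a connected subtree. Here edge (5,3) lies in no bag, so the decomposition is invalid.

No — edge (5,3) lies in no bag.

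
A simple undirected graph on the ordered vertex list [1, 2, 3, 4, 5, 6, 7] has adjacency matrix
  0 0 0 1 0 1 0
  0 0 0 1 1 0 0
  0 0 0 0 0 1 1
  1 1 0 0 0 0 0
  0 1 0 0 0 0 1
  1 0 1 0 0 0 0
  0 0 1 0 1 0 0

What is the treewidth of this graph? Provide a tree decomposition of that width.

Treewidth 2.
One optimal decomposition is:
Bags: B1 = {3, 6, 7}  B2 = {5, 6, 7}  B3 = {2, 5, 6}  B4 = {2, 4, 6}  B5 = {1, 4, 6}
Tree: B1–B2, B2–B3, B3–B4, B4–B5

Every bag has size at most 3, so the width is 3 − 1 = 2 and tw(G) ≤ 2. Since 6–3–7–5–2–4–1–6 is a cycle in G, G is not acyclic. Forests are exactly the graphs of treewidth ≤ 1, so tw(G) ≥ 2. Combining the bounds, tw(G) = 2.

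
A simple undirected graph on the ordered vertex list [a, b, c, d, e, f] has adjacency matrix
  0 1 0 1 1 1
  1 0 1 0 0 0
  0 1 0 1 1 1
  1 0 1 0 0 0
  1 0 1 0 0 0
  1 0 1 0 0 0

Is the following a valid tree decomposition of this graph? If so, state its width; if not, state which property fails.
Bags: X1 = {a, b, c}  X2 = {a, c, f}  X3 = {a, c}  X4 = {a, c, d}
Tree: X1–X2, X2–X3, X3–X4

A tree decomposition must satisfy three properties: every vertex lies in some bag; for every edge, both endpoints lie together in some bag; and for every vertex, the bags containing it form a connected subtree. Here vertex e appears in no bag, so the decomposition is invalid.

No — vertex e appears in no bag.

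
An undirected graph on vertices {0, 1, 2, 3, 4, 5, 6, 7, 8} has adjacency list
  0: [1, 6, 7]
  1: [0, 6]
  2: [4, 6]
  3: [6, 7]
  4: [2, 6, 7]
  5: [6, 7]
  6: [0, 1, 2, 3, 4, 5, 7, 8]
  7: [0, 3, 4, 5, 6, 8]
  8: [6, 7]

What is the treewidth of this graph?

A width-2 tree decomposition is:
Bags: B1 = {6, 7, 8}  B2 = {0, 6, 7}  B3 = {4, 6, 7}  B4 = {3, 6, 7}  B5 = {2, 4, 6}  B6 = {0, 1, 6}  B7 = {5, 6, 7}
Tree: B1–B2, B2–B3, B2–B4, B3–B5, B2–B6, B1–B7
The largest bag has 3 vertices, giving width 2; this decomposition certifies tw(G) ≤ 2. For the lower bound, the 3 vertices {0, 1, 6} are pairwise adjacent, and any tree decomposition puts a clique entirely inside one bag — forcing width ≥ 2. Therefore the treewidth is 2.

2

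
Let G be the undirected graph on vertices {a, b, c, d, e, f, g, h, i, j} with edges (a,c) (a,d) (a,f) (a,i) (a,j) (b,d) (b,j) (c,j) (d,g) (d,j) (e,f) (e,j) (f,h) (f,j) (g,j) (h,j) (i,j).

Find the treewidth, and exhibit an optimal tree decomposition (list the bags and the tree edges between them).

Every bag has size at most 3, so the width is 3 − 1 = 2 and tw(G) ≤ 2. On the other hand G contains the 3-clique {d, g, j}. A clique must lie in a single bag of any decomposition, so no decomposition can have width below 2. The upper and lower bounds meet at 2, so that is the treewidth.

Treewidth 2.
Bags: B1 = {a, i, j}  B2 = {a, f, j}  B3 = {a, d, j}  B4 = {d, g, j}  B5 = {a, c, j}  B6 = {b, d, j}  B7 = {f, h, j}  B8 = {e, f, j}
Tree: B1–B2, B2–B3, B3–B4, B1–B5, B4–B6, B2–B7, B2–B8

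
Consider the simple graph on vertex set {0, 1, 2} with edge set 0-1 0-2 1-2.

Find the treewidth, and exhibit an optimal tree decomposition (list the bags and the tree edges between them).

Treewidth 2.
One optimal decomposition is:
Bags: B1 = {0, 1, 2}
Tree: (single bag)

With just one bag of size 3, the width is 3 − 1 = 2, so tw(G) ≤ 2. For the lower bound, the 3 vertices {0, 1, 2} are pairwise adjacent, and any tree decomposition puts a clique entirely inside one bag — forcing width ≥ 2. Hence tw(G) = 2 exactly.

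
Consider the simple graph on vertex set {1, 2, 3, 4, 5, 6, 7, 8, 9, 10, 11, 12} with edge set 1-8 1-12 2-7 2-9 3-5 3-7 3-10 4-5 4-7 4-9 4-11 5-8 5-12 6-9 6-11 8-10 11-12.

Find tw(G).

A width-3 tree decomposition is:
Bags: B1 = {2, 6, 9, 11}  B2 = {2, 4, 9, 11}  B3 = {2, 4, 7, 11}  B4 = {4, 7, 11, 12}  B5 = {4, 5, 7, 12}  B6 = {3, 5, 7, 12}  B7 = {1, 3, 5, 12}  B8 = {1, 3, 5, 8}  B9 = {1, 3, 8, 10}
Tree: B1–B2, B2–B3, B3–B4, B4–B5, B5–B6, B6–B7, B7–B8, B8–B9
Each bag holds 4 vertices, so the decomposition has width 3, which upper-bounds the treewidth. For the lower bound: the 4 vertex sets {2,6,9}, {11}, {4}, {3,5,7,12} are disjoint, each induces a connected subgraph, and every pair is joined by at least one edge of G. Contracting each set to a single vertex therefore yields K_{4} as a minor, and since treewidth is minor-monotone, tw(G) ≥ tw(K_{4}) = 3. Therefore the treewidth is 3.

3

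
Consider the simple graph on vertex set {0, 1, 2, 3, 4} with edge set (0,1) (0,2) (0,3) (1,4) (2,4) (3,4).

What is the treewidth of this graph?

2

A width-2 tree decomposition is:
Bags: B1 = {0, 1, 4}  B2 = {0, 2, 4}  B3 = {0, 3, 4}
Tree: B1–B2, B2–B3
Each bag holds 3 vertices, so the decomposition has width 2, which upper-bounds the treewidth. For the lower bound, G contains the cycle 1–0–2–4–1, so G is not a forest; only forests have treewidth ≤ 1, hence tw(G) ≥ 2. Hence tw(G) = 2 exactly.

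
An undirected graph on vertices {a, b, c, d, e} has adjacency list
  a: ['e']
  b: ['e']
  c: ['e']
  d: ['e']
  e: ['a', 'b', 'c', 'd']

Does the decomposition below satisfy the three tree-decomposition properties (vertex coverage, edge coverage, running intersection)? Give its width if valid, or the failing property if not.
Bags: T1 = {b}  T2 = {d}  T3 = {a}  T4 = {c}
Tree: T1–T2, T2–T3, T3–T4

No — vertex e appears in no bag.

A tree decomposition must satisfy three properties: every vertex lies in some bag; for every edge, both endpoints lie together in some bag; and for every vertex, the bags containing it form a connected subtree. Here vertex e appears in no bag, so the decomposition is invalid.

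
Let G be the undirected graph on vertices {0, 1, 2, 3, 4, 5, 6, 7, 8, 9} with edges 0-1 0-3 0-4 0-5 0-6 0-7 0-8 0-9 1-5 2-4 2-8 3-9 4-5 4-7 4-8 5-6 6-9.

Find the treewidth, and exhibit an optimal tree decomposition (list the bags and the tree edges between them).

Every bag has size at most 3, so the width is 3 − 1 = 2 and tw(G) ≤ 2. Conversely, {0, 1, 5} is a clique of size 3, and the vertices of any clique must share a bag in every tree decomposition; so some bag has ≥ 3 vertices and tw(G) ≥ 2. Hence tw(G) = 2 exactly.

Treewidth 2.
One such decomposition:
Bags: B1 = {0, 4, 7}  B2 = {0, 4, 5}  B3 = {0, 4, 8}  B4 = {0, 1, 5}  B5 = {0, 5, 6}  B6 = {0, 6, 9}  B7 = {2, 4, 8}  B8 = {0, 3, 9}
Tree: B1–B2, B2–B3, B2–B4, B4–B5, B5–B6, B3–B7, B6–B8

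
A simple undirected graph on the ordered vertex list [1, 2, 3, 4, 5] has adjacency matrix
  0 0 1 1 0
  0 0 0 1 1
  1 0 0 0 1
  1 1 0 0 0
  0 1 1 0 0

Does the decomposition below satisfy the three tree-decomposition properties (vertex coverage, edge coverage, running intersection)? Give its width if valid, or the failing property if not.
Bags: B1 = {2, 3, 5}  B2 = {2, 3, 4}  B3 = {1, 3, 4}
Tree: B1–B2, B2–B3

Yes; width 2.

Vertex coverage: the bags together contain {1, 2, 3, 4, 5}, the full vertex set. Edge coverage: each edge of G has both endpoints in at least one bag. Running intersection: for every vertex, the bags containing it form a connected subtree. All three properties hold, so this is a valid tree decomposition of width max|bag| − 1 = 2, and hence tw(G) ≤ 2.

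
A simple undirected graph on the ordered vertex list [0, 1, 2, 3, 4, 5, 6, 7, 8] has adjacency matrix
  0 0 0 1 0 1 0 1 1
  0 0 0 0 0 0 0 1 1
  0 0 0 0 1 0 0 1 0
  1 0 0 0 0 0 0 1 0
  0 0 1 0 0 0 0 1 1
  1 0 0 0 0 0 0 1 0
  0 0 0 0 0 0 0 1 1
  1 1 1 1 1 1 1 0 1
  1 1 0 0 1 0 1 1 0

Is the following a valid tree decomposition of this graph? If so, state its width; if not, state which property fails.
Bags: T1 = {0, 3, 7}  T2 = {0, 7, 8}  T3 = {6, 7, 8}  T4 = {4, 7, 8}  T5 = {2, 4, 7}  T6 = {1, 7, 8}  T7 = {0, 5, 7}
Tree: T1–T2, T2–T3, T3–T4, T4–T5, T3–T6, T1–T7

Yes; width 2.

Checking the three conditions: (i) the bags cover all of {0, 1, 2, 3, 4, 5, 6, 7, 8}; (ii) for each edge, some bag contains both endpoints; (iii) the bags containing any fixed vertex form a subtree. All hold, so the decomposition is valid with width 3 − 1 = 2.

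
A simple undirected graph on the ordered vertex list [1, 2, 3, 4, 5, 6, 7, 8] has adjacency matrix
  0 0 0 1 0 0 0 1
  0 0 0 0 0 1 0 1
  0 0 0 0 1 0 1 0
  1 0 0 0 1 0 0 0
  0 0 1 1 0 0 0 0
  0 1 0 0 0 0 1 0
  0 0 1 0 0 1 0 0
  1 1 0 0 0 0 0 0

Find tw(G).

2

A width-2 tree decomposition is:
Bags: B1 = {1, 2, 8}  B2 = {1, 2, 6}  B3 = {1, 6, 7}  B4 = {1, 3, 7}  B5 = {1, 3, 5}  B6 = {1, 4, 5}
Tree: B1–B2, B2–B3, B3–B4, B4–B5, B5–B6
Each bag holds 3 vertices, so the decomposition has width 2, which upper-bounds the treewidth. Since 1–8–2–6–7–3–5–4–1 is a cycle in G, G is not acyclic. Forests are exactly the graphs of treewidth ≤ 1, so tw(G) ≥ 2. The upper and lower bounds meet at 2, so that is the treewidth.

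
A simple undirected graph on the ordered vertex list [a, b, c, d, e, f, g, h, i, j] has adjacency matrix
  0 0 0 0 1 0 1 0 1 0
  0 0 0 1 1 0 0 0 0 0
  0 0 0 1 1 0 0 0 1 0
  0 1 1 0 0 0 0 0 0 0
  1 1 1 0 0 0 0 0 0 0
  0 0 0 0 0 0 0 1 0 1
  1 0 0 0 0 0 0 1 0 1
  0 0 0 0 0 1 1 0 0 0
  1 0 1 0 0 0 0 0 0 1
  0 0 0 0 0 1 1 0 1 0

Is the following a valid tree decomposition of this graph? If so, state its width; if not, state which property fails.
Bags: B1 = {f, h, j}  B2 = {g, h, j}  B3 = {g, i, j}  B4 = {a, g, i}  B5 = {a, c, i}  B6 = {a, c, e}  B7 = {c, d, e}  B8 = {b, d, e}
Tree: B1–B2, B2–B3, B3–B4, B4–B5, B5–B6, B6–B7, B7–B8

Vertex coverage: the bags together contain {a, b, c, d, e, f, g, h, i, j}, the full vertex set. Edge coverage: each edge of G has both endpoints in at least one bag. Running intersection: for every vertex, the bags containing it form a connected subtree. All three properties hold, so this is a valid tree decomposition of width max|bag| − 1 = 2, and hence tw(G) ≤ 2.

Yes; width 2.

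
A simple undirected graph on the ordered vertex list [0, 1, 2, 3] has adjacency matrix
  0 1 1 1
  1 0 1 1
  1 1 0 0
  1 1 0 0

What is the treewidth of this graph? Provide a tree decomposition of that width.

Treewidth 2.
One such decomposition:
Bags: B1 = {0, 1, 2}  B2 = {0, 1, 3}
Tree: B1–B2

Each bag holds 3 vertices, so the decomposition has width 2, which upper-bounds the treewidth. On the other hand G contains the 3-clique {0, 1, 2}. A clique must lie in a single bag of any decomposition, so no decomposition can have width below 2. Therefore the treewidth is 2.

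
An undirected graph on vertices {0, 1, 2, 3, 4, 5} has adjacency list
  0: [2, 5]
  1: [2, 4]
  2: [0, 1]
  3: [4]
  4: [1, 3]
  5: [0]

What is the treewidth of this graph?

A width-1 tree decomposition is:
Bags: B1 = {3, 4}  B2 = {1, 4}  B3 = {1, 2}  B4 = {0, 2}  B5 = {0, 5}
Tree: B1–B2, B2–B3, B3–B4, B4–B5
Every bag has size at most 2, so the width is 2 − 1 = 1 and tw(G) ≤ 1. Since G has at least one edge (e.g. 3–4), it is not an edgeless graph, so tw(G) ≥ 1. The upper and lower bounds meet at 1, so that is the treewidth.

1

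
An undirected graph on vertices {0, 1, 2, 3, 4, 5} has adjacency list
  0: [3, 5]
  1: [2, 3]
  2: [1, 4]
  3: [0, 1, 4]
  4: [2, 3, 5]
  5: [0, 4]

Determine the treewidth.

A width-2 tree decomposition is:
Bags: B1 = {1, 2, 4}  B2 = {1, 3, 4}  B3 = {3, 4, 5}  B4 = {0, 3, 5}
Tree: B1–B2, B2–B3, B3–B4
Every bag has size at most 3, so the width is 3 − 1 = 2 and tw(G) ≤ 2. For the lower bound, G contains the cycle 2–1–3–4–2, so G is not a forest; only forests have treewidth ≤ 1, hence tw(G) ≥ 2. Therefore the treewidth is 2.

2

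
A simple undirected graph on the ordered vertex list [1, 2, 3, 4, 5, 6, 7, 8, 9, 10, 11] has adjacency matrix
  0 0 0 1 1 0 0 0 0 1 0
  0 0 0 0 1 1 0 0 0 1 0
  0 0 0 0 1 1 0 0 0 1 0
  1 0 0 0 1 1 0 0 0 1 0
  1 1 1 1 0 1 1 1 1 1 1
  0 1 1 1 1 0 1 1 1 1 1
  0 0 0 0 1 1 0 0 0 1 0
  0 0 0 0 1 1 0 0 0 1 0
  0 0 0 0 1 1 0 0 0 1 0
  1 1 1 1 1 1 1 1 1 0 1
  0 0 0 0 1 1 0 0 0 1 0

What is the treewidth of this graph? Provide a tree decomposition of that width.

Every bag has size at most 4, so the width is 4 − 1 = 3 and tw(G) ≤ 3. For the lower bound, the 4 vertices {1, 4, 5, 10} are pairwise adjacent, and any tree decomposition puts a clique entirely inside one bag — forcing width ≥ 3. Combining the bounds, tw(G) = 3.

Treewidth 3.
Bags: B1 = {2, 5, 6, 10}  B2 = {5, 6, 7, 10}  B3 = {5, 6, 10, 11}  B4 = {4, 5, 6, 10}  B5 = {5, 6, 9, 10}  B6 = {3, 5, 6, 10}  B7 = {1, 4, 5, 10}  B8 = {5, 6, 8, 10}
Tree: B1–B2, B2–B3, B2–B4, B3–B5, B3–B6, B4–B7, B5–B8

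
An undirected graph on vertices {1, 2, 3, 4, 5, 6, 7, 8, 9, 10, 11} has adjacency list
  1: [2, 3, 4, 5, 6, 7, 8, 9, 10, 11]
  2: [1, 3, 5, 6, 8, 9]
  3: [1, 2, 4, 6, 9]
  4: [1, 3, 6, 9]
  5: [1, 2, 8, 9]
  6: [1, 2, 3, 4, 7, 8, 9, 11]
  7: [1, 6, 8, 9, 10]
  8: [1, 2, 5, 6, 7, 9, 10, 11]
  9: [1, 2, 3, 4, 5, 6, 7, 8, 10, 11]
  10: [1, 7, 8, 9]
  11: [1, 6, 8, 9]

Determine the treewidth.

A width-4 tree decomposition is:
Bags: B1 = {1, 2, 3, 6, 9}  B2 = {1, 2, 6, 8, 9}  B3 = {1, 6, 7, 8, 9}  B4 = {1, 6, 8, 9, 11}  B5 = {1, 2, 5, 8, 9}  B6 = {1, 3, 4, 6, 9}  B7 = {1, 7, 8, 9, 10}
Tree: B1–B2, B2–B3, B2–B4, B2–B5, B1–B6, B3–B7
Every bag has size at most 5, so the width is 5 − 1 = 4 and tw(G) ≤ 4. On the other hand G contains the 5-clique {1, 7, 8, 9, 10}. A clique must lie in a single bag of any decomposition, so no decomposition can have width below 4. Combining the bounds, tw(G) = 4.

4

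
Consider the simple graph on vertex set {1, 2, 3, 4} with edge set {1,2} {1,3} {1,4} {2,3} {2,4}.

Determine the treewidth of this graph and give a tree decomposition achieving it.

Treewidth 2.
One such decomposition:
Bags: B1 = {1, 2, 3}  B2 = {1, 2, 4}
Tree: B1–B2

Every bag has size at most 3, so the width is 3 − 1 = 2 and tw(G) ≤ 2. Conversely, {1, 2, 3} is a clique of size 3, and the vertices of any clique must share a bag in every tree decomposition; so some bag has ≥ 3 vertices and tw(G) ≥ 2. Therefore the treewidth is 2.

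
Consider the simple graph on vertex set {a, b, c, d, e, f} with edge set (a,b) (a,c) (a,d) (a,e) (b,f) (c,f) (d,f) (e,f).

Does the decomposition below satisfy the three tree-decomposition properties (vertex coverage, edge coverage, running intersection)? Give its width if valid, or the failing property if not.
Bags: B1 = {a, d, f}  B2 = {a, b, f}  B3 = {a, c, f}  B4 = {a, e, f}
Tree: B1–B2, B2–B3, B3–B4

Every vertex of G appears in some bag (union = {a, b, c, d, e, f}); every edge is covered by a bag; and for each vertex v the set of bags containing v is connected in the bag tree. The decomposition is therefore valid. The largest bag has 3 vertices, so the width is 2.

Yes; width 2.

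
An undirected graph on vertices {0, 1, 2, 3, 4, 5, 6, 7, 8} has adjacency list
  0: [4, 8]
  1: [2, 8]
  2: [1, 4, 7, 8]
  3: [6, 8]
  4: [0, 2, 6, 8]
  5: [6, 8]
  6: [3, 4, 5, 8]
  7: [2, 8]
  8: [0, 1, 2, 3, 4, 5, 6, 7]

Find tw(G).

2

A width-2 tree decomposition is:
Bags: B1 = {4, 6, 8}  B2 = {2, 4, 8}  B3 = {0, 4, 8}  B4 = {2, 7, 8}  B5 = {3, 6, 8}  B6 = {1, 2, 8}  B7 = {5, 6, 8}
Tree: B1–B2, B2–B3, B2–B4, B1–B5, B2–B6, B1–B7
Every bag has size at most 3, so the width is 3 − 1 = 2 and tw(G) ≤ 2. Conversely, {0, 4, 8} is a clique of size 3, and the vertices of any clique must share a bag in every tree decomposition; so some bag has ≥ 3 vertices and tw(G) ≥ 2. The upper and lower bounds meet at 2, so that is the treewidth.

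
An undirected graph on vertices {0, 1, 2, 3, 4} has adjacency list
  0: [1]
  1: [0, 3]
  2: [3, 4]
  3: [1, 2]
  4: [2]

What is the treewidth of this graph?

A width-1 tree decomposition is:
Bags: B1 = {2, 4}  B2 = {2, 3}  B3 = {1, 3}  B4 = {0, 1}
Tree: B1–B2, B2–B3, B3–B4
Every bag has size at most 2, so the width is 2 − 1 = 1 and tw(G) ≤ 1. Any graph with an edge has treewidth ≥ 1, and G has the edge 4–2. Therefore the treewidth is 1.

1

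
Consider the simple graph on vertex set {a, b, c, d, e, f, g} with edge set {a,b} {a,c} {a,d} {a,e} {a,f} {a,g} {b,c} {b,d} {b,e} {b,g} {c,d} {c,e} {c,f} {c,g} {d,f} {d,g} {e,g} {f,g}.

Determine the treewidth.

4

A width-4 tree decomposition is:
Bags: B1 = {a, b, c, d, g}  B2 = {a, b, c, e, g}  B3 = {a, c, d, f, g}
Tree: B1–B2, B1–B3
Each bag holds 5 vertices, so the decomposition has width 4, which upper-bounds the treewidth. Conversely, {a, c, d, f, g} is a clique of size 5, and the vertices of any clique must share a bag in every tree decomposition; so some bag has ≥ 5 vertices and tw(G) ≥ 4. The upper and lower bounds meet at 4, so that is the treewidth.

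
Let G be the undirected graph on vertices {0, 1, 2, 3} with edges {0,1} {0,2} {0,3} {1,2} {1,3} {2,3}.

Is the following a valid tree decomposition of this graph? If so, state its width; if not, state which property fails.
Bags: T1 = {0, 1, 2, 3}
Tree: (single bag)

Yes; width 3.

Vertex coverage: the bags together contain {0, 1, 2, 3}, the full vertex set. Edge coverage: each edge of G has both endpoints in at least one bag. Running intersection: for every vertex, the bags containing it form a connected subtree. All three properties hold, so this is a valid tree decomposition of width max|bag| − 1 = 3, and hence tw(G) ≤ 3.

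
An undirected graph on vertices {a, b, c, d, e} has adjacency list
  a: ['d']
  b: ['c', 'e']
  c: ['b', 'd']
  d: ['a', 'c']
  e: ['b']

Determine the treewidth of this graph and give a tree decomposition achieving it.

The largest bag has 2 vertices, giving width 1; this decomposition certifies tw(G) ≤ 1. Any graph with an edge has treewidth ≥ 1, and G has the edge e–b. Combining the bounds, tw(G) = 1.

Treewidth 1.
One optimal decomposition is:
Bags: B1 = {b, e}  B2 = {b, c}  B3 = {c, d}  B4 = {a, d}
Tree: B1–B2, B2–B3, B3–B4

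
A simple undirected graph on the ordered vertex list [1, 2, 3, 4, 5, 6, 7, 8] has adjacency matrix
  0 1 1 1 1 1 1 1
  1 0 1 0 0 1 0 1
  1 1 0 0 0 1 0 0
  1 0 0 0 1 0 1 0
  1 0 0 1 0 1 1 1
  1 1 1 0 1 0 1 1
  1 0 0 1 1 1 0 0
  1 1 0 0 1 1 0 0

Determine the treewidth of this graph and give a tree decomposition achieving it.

Treewidth 3.
Bags: B1 = {1, 5, 6, 8}  B2 = {1, 2, 6, 8}  B3 = {1, 5, 6, 7}  B4 = {1, 4, 5, 7}  B5 = {1, 2, 3, 6}
Tree: B1–B2, B1–B3, B3–B4, B2–B5

Every bag has size at most 4, so the width is 4 − 1 = 3 and tw(G) ≤ 3. For the lower bound, the 4 vertices {1, 4, 5, 7} are pairwise adjacent, and any tree decomposition puts a clique entirely inside one bag — forcing width ≥ 3. Combining the bounds, tw(G) = 3.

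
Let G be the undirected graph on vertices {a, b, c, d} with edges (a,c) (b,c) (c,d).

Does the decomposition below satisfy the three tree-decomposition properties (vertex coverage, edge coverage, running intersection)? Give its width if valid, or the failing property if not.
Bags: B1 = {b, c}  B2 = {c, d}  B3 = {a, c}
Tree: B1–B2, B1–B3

Yes; width 1.

Vertex coverage: the bags together contain {a, b, c, d}, the full vertex set. Edge coverage: each edge of G has both endpoints in at least one bag. Running intersection: for every vertex, the bags containing it form a connected subtree. All three properties hold, so this is a valid tree decomposition of width max|bag| − 1 = 1, and hence tw(G) ≤ 1.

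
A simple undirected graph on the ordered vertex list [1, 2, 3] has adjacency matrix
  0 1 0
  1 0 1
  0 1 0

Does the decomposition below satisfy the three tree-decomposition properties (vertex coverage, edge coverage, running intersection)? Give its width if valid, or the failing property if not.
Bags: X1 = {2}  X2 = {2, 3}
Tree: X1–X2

A tree decomposition must satisfy three properties: every vertex lies in some bag; for every edge, both endpoints lie together in some bag; and for every vertex, the bags containing it form a connected subtree. Here vertex 1 appears in no bag, so the decomposition is invalid.

No — vertex 1 appears in no bag.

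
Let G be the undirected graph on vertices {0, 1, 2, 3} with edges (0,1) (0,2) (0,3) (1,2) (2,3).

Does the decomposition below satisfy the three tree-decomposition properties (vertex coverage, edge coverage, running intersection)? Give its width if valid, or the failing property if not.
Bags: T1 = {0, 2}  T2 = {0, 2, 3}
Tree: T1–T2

A tree decomposition must satisfy three properties: every vertex lies in some bag; for every edge, both endpoints lie together in some bag; and for every vertex, the bags containing it form a connected subtree. Here vertex 1 appears in no bag, so the decomposition is invalid.

No — vertex 1 appears in no bag.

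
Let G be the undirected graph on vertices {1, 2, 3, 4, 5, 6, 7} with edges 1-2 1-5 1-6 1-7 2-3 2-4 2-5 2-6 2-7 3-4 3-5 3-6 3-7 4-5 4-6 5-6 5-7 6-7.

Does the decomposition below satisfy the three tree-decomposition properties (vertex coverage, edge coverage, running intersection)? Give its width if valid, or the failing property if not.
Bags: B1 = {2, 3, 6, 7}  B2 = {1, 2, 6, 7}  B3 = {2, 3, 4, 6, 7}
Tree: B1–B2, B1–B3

No — vertex 5 appears in no bag.

A tree decomposition must satisfy three properties: every vertex lies in some bag; for every edge, both endpoints lie together in some bag; and for every vertex, the bags containing it form a connected subtree. Here vertex 5 appears in no bag, so the decomposition is invalid.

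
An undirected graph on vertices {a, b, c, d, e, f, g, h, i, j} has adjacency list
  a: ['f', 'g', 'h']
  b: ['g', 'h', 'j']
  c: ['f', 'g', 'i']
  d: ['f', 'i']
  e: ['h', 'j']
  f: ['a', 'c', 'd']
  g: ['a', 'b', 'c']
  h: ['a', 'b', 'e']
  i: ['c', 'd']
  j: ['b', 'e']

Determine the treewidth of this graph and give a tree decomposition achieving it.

Treewidth 2.
One optimal decomposition is:
Bags: B1 = {b, e, j}  B2 = {b, e, h}  B3 = {b, g, h}  B4 = {a, g, h}  B5 = {a, c, g}  B6 = {a, c, f}  B7 = {c, f, i}  B8 = {d, f, i}
Tree: B1–B2, B2–B3, B3–B4, B4–B5, B5–B6, B6–B7, B7–B8

The largest bag has 3 vertices, giving width 2; this decomposition certifies tw(G) ≤ 2. The edges j–e–h–b–j form a cycle, so G is not a tree and its treewidth is at least 2. Combining the bounds, tw(G) = 2.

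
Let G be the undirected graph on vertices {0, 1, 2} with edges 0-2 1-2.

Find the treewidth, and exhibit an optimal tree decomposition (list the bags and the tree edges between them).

Treewidth 1.
Bags: B1 = {0, 2}  B2 = {1, 2}
Tree: B1–B2

The largest bag has 2 vertices, giving width 1; this decomposition certifies tw(G) ≤ 1. G has an edge, so its treewidth is at least 1. The upper and lower bounds meet at 1, so that is the treewidth.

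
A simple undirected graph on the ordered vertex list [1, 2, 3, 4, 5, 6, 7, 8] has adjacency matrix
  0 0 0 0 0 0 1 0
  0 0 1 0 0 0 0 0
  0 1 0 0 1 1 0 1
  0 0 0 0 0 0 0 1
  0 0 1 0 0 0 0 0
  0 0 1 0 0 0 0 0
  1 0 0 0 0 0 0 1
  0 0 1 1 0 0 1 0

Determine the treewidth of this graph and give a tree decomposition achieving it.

Treewidth 1.
Bags: B1 = {3, 5}  B2 = {3, 8}  B3 = {2, 3}  B4 = {3, 6}  B5 = {7, 8}  B6 = {4, 8}  B7 = {1, 7}
Tree: B1–B2, B2–B3, B1–B4, B2–B5, B5–B6, B5–B7

Every bag has size at most 2, so the width is 2 − 1 = 1 and tw(G) ≤ 1. Any graph with an edge has treewidth ≥ 1, and G has the edge 5–3. The upper and lower bounds meet at 1, so that is the treewidth.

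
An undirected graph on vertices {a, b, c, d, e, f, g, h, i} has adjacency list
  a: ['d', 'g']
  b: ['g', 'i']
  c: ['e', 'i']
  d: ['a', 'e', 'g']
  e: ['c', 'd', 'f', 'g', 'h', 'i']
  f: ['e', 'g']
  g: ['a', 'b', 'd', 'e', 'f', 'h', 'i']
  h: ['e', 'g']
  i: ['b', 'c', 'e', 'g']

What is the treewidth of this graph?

2

A width-2 tree decomposition is:
Bags: B1 = {c, e, i}  B2 = {e, g, i}  B3 = {d, e, g}  B4 = {b, g, i}  B5 = {e, f, g}  B6 = {e, g, h}  B7 = {a, d, g}
Tree: B1–B2, B2–B3, B2–B4, B2–B5, B2–B6, B3–B7
Every bag has size at most 3, so the width is 3 − 1 = 2 and tw(G) ≤ 2. On the other hand G contains the 3-clique {d, e, g}. A clique must lie in a single bag of any decomposition, so no decomposition can have width below 2. Combining the bounds, tw(G) = 2.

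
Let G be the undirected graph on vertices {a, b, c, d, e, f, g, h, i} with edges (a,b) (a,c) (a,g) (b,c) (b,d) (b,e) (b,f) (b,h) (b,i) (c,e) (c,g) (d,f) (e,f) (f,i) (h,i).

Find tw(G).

2

A width-2 tree decomposition is:
Bags: B1 = {a, b, c}  B2 = {a, c, g}  B3 = {b, c, e}  B4 = {b, e, f}  B5 = {b, f, i}  B6 = {b, h, i}  B7 = {b, d, f}
Tree: B1–B2, B1–B3, B3–B4, B4–B5, B5–B6, B4–B7
The largest bag has 3 vertices, giving width 2; this decomposition certifies tw(G) ≤ 2. Conversely, {a, c, g} is a clique of size 3, and the vertices of any clique must share a bag in every tree decomposition; so some bag has ≥ 3 vertices and tw(G) ≥ 2. Hence tw(G) = 2 exactly.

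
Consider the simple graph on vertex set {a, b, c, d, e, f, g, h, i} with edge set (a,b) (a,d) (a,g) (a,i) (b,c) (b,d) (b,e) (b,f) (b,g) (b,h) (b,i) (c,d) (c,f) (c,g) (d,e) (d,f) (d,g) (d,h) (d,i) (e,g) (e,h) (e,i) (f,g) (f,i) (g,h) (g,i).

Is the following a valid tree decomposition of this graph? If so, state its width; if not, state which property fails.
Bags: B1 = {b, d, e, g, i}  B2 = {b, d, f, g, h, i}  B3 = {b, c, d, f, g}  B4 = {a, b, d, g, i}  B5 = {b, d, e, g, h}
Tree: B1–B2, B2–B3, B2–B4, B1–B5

No — bags containing vertex h are not connected in the tree.

A tree decomposition must satisfy three properties: every vertex lies in some bag; for every edge, both endpoints lie together in some bag; and for every vertex, the bags containing it form a connected subtree. Here bags containing vertex h are not connected in the tree, so the decomposition is invalid.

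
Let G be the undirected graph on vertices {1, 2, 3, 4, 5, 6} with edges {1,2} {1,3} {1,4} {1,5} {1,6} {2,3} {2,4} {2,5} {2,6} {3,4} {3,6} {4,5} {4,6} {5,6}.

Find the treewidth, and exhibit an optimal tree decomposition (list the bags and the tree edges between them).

Treewidth 4.
Bags: B1 = {1, 2, 4, 5, 6}  B2 = {1, 2, 3, 4, 6}
Tree: B1–B2

The largest bag has 5 vertices, giving width 4; this decomposition certifies tw(G) ≤ 4. Conversely, {1, 2, 3, 4, 6} is a clique of size 5, and the vertices of any clique must share a bag in every tree decomposition; so some bag has ≥ 5 vertices and tw(G) ≥ 4. Combining the bounds, tw(G) = 4.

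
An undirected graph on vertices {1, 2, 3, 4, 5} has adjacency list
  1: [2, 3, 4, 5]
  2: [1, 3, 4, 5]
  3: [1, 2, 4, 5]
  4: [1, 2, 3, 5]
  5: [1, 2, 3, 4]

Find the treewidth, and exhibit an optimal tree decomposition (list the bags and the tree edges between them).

With just one bag of size 5, the width is 5 − 1 = 4, so tw(G) ≤ 4. For the lower bound, the 5 vertices {1, 2, 3, 4, 5} are pairwise adjacent, and any tree decomposition puts a clique entirely inside one bag — forcing width ≥ 4. The upper and lower bounds meet at 4, so that is the treewidth.

Treewidth 4.
One optimal decomposition is:
Bags: B1 = {1, 2, 3, 4, 5}
Tree: (single bag)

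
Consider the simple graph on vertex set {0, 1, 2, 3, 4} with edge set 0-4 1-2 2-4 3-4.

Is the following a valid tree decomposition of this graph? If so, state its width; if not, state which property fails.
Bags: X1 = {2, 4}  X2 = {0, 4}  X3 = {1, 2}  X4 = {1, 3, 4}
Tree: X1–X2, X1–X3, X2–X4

No — bags containing vertex 1 are not connected in the tree.

A tree decomposition must satisfy three properties: every vertex lies in some bag; for every edge, both endpoints lie together in some bag; and for every vertex, the bags containing it form a connected subtree. Here bags containing vertex 1 are not connected in the tree, so the decomposition is invalid.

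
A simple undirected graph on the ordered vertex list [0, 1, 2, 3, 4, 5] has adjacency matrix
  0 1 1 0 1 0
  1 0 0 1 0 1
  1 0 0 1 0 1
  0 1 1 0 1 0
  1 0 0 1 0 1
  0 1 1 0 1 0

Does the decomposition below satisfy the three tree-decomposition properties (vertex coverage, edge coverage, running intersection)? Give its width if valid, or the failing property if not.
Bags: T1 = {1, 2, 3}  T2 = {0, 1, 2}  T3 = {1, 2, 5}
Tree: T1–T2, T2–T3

A tree decomposition must satisfy three properties: every vertex lies in some bag; for every edge, both endpoints lie together in some bag; and for every vertex, the bags containing it form a connected subtree. Here vertex 4 appears in no bag, so the decomposition is invalid.

No — vertex 4 appears in no bag.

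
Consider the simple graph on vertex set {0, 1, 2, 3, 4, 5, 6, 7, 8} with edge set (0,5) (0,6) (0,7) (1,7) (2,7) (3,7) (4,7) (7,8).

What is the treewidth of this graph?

A width-1 tree decomposition is:
Bags: B1 = {0, 7}  B2 = {0, 6}  B3 = {1, 7}  B4 = {4, 7}  B5 = {2, 7}  B6 = {7, 8}  B7 = {3, 7}  B8 = {0, 5}
Tree: B1–B2, B1–B3, B1–B4, B1–B5, B1–B6, B6–B7, B2–B8
Every bag has size at most 2, so the width is 2 − 1 = 1 and tw(G) ≤ 1. Any graph with an edge has treewidth ≥ 1, and G has the edge 7–0. The upper and lower bounds meet at 1, so that is the treewidth.

1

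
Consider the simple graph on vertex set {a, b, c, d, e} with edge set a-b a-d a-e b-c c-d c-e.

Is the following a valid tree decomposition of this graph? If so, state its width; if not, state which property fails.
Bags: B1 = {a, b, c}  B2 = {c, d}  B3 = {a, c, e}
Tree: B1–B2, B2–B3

No — edge (a,d) lies in no bag.

A tree decomposition must satisfy three properties: every vertex lies in some bag; for every edge, both endpoints lie together in some bag; and for every vertex, the bags containing it form a connected subtree. Here edge (a,d) lies in no bag, so the decomposition is invalid.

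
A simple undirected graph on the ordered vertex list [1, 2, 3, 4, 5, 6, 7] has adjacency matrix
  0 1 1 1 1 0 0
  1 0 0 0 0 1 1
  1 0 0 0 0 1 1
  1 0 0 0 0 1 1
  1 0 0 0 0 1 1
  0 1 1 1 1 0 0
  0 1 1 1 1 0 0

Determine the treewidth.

3

A width-3 tree decomposition is:
Bags: B1 = {1, 4, 6, 7}  B2 = {1, 2, 6, 7}  B3 = {1, 5, 6, 7}  B4 = {1, 3, 6, 7}
Tree: B1–B2, B2–B3, B3–B4
Each bag holds 4 vertices, so the decomposition has width 3, which upper-bounds the treewidth. For the lower bound: the 4 vertex sets {4,7}, {2,6}, {1}, {5} are disjoint, each induces a connected subgraph, and every pair is joined by at least one edge of G. Contracting each set to a single vertex therefore yields K_{4} as a minor, and since treewidth is minor-monotone, tw(G) ≥ tw(K_{4}) = 3. Therefore the treewidth is 3.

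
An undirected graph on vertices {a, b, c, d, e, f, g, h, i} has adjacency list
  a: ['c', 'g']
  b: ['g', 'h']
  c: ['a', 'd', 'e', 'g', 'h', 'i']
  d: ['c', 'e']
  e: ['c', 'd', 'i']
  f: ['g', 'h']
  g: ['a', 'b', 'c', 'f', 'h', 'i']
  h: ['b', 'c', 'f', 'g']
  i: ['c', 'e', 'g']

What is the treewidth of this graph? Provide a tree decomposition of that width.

Treewidth 2.
One optimal decomposition is:
Bags: B1 = {b, g, h}  B2 = {c, g, h}  B3 = {a, c, g}  B4 = {c, g, i}  B5 = {f, g, h}  B6 = {c, e, i}  B7 = {c, d, e}
Tree: B1–B2, B2–B3, B2–B4, B1–B5, B4–B6, B6–B7

The largest bag has 3 vertices, giving width 2; this decomposition certifies tw(G) ≤ 2. Conversely, {c, d, e} is a clique of size 3, and the vertices of any clique must share a bag in every tree decomposition; so some bag has ≥ 3 vertices and tw(G) ≥ 2. Hence tw(G) = 2 exactly.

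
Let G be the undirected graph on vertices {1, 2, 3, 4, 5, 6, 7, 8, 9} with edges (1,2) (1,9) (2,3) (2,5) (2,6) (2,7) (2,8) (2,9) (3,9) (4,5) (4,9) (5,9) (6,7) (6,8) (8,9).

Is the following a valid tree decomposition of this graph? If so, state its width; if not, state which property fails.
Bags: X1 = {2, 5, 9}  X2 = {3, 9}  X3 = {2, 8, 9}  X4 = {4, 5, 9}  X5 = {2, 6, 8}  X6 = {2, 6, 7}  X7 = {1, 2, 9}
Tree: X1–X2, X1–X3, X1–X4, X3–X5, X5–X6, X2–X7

A tree decomposition must satisfy three properties: every vertex lies in some bag; for every edge, both endpoints lie together in some bag; and for every vertex, the bags containing it form a connected subtree. Here edge (2,3) lies in no bag, so the decomposition is invalid.

No — edge (2,3) lies in no bag.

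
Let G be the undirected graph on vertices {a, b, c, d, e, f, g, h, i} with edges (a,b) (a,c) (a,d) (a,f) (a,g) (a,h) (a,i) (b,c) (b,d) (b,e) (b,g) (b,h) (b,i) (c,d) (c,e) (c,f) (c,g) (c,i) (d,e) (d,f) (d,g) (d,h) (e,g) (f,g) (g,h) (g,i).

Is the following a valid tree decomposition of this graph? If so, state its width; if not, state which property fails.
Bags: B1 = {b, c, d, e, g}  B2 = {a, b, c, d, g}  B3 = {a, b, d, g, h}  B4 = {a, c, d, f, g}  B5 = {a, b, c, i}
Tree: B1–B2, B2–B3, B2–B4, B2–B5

A tree decomposition must satisfy three properties: every vertex lies in some bag; for every edge, both endpoints lie together in some bag; and for every vertex, the bags containing it form a connected subtree. Here edge (g,i) lies in no bag, so the decomposition is invalid.

No — edge (g,i) lies in no bag.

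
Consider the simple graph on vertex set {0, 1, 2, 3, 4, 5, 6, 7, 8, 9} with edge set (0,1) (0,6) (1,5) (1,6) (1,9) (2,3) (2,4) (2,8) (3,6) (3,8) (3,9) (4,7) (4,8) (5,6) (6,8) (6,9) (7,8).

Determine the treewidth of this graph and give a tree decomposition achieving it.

Each bag holds 3 vertices, so the decomposition has width 2, which upper-bounds the treewidth. On the other hand G contains the 3-clique {2, 3, 8}. A clique must lie in a single bag of any decomposition, so no decomposition can have width below 2. The upper and lower bounds meet at 2, so that is the treewidth.

Treewidth 2.
One such decomposition:
Bags: B1 = {3, 6, 8}  B2 = {2, 3, 8}  B3 = {3, 6, 9}  B4 = {2, 4, 8}  B5 = {4, 7, 8}  B6 = {1, 6, 9}  B7 = {0, 1, 6}  B8 = {1, 5, 6}
Tree: B1–B2, B1–B3, B2–B4, B4–B5, B3–B6, B6–B7, B7–B8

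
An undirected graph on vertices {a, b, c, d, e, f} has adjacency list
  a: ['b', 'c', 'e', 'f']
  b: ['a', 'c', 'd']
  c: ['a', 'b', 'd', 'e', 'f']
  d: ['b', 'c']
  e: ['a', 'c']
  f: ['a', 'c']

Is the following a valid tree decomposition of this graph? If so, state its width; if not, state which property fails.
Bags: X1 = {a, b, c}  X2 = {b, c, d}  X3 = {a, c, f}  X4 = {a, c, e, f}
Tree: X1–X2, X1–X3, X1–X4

No — bags containing vertex f are not connected in the tree.

A tree decomposition must satisfy three properties: every vertex lies in some bag; for every edge, both endpoints lie together in some bag; and for every vertex, the bags containing it form a connected subtree. Here bags containing vertex f are not connected in the tree, so the decomposition is invalid.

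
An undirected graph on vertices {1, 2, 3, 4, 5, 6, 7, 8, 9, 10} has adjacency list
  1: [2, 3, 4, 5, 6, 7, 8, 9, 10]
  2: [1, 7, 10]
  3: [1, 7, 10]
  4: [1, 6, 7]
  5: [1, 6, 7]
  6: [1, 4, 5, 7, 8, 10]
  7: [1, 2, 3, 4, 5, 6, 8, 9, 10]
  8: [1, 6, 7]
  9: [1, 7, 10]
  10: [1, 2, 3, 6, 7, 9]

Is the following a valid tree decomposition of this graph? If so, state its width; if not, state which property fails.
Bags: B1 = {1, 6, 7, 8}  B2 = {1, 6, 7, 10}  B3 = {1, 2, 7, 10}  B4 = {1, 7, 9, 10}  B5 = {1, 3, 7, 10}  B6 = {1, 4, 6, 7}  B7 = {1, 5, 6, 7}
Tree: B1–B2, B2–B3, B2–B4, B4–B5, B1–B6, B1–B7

Yes; width 3.

Checking the three conditions: (i) the bags cover all of {1, 2, 3, 4, 5, 6, 7, 8, 9, 10}; (ii) for each edge, some bag contains both endpoints; (iii) the bags containing any fixed vertex form a subtree. All hold, so the decomposition is valid with width 4 − 1 = 3.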